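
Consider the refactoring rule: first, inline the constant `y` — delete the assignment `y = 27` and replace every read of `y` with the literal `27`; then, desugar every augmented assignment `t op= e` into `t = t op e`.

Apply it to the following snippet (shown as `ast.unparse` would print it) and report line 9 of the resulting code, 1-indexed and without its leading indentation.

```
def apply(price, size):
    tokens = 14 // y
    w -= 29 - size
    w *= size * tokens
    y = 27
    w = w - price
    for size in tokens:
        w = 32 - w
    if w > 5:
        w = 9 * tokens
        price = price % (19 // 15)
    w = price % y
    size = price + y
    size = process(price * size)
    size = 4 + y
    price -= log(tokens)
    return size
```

Transformed code:
def apply(price, size):
    tokens = 14 // 27
    w = w - (29 - size)
    w = w * (size * tokens)
    w = w - price
    for size in tokens:
        w = 32 - w
    if w > 5:
        w = 9 * tokens
        price = price % (19 // 15)
    w = price % 27
    size = price + 27
    size = process(price * size)
    size = 4 + 27
    price = price - log(tokens)
    return size

w = 9 * tokens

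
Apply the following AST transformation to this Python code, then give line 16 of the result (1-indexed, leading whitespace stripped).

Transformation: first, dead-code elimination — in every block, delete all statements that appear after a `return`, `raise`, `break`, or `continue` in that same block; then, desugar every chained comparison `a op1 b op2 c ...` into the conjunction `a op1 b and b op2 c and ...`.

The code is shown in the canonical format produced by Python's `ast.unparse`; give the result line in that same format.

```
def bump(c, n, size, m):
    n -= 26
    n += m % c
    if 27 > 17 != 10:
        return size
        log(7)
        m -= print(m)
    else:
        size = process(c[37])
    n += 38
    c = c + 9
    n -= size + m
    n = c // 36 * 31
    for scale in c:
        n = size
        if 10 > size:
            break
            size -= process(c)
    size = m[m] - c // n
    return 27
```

size = m[m] - c // n

Transformed code:
def bump(c, n, size, m):
    n -= 26
    n += m % c
    if 27 > 17 and 17 != 10:
        return size
    else:
        size = process(c[37])
    n += 38
    c = c + 9
    n -= size + m
    n = c // 36 * 31
    for scale in c:
        n = size
        if 10 > size:
            break
    size = m[m] - c // n
    return 27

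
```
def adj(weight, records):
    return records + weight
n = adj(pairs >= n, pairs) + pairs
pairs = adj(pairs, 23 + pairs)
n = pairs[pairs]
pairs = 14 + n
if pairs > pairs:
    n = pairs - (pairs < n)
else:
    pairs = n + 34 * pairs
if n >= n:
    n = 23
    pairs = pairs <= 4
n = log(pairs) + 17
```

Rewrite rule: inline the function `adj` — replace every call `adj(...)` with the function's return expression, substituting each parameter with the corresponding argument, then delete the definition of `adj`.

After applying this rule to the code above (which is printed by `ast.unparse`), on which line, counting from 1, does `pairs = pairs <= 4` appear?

Transformed code:
n = pairs + (pairs >= n) + pairs
pairs = 23 + pairs + pairs
n = pairs[pairs]
pairs = 14 + n
if pairs > pairs:
    n = pairs - (pairs < n)
else:
    pairs = n + 34 * pairs
if n >= n:
    n = 23
    pairs = pairs <= 4
n = log(pairs) + 17

11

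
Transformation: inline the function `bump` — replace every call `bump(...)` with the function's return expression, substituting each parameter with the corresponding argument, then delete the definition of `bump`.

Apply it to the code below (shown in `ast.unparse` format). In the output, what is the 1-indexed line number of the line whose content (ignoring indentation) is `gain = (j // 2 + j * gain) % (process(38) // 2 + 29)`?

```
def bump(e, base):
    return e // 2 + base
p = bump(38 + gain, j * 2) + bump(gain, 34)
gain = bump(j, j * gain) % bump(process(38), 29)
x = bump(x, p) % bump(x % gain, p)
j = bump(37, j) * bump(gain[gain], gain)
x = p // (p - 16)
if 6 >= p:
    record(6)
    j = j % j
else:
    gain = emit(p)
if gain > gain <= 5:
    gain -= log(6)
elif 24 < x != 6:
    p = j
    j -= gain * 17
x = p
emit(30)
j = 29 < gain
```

Transformed code:
p = (38 + gain) // 2 + j * 2 + (gain // 2 + 34)
gain = (j // 2 + j * gain) % (process(38) // 2 + 29)
x = (x // 2 + p) % (x % gain // 2 + p)
j = (37 // 2 + j) * (gain[gain] // 2 + gain)
x = p // (p - 16)
if 6 >= p:
    record(6)
    j = j % j
else:
    gain = emit(p)
if gain > gain <= 5:
    gain -= log(6)
elif 24 < x != 6:
    p = j
    j -= gain * 17
x = p
emit(30)
j = 29 < gain

2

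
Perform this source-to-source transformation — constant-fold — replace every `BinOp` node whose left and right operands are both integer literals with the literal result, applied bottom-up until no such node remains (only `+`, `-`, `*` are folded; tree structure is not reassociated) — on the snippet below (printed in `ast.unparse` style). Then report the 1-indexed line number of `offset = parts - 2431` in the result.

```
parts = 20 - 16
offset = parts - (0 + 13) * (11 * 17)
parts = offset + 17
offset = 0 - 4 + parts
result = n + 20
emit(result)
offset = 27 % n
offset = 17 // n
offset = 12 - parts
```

2

Transformed code:
parts = 4
offset = parts - 2431
parts = offset + 17
offset = -4 + parts
result = n + 20
emit(result)
offset = 27 % n
offset = 17 // n
offset = 12 - parts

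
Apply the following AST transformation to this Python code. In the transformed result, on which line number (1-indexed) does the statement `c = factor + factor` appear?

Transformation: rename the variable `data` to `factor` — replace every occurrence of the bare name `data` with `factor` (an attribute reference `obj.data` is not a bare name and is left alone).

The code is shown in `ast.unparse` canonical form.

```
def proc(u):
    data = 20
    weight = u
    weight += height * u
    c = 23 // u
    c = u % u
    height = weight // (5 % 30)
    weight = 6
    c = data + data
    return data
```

9

Transformed code:
def proc(u):
    factor = 20
    weight = u
    weight += height * u
    c = 23 // u
    c = u % u
    height = weight // (5 % 30)
    weight = 6
    c = factor + factor
    return factor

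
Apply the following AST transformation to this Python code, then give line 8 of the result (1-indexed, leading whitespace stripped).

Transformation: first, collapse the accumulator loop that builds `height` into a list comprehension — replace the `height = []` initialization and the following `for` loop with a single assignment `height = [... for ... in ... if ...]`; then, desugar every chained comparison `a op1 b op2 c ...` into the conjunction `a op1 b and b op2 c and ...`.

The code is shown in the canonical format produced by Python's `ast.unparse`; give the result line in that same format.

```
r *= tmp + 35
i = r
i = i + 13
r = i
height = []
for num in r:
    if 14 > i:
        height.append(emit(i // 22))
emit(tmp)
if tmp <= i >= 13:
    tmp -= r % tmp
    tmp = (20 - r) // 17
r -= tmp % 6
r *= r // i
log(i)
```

Transformed code:
r *= tmp + 35
i = r
i = i + 13
r = i
height = [emit(i // 22) for num in r if 14 > i]
emit(tmp)
if tmp <= i and i >= 13:
    tmp -= r % tmp
    tmp = (20 - r) // 17
r -= tmp % 6
r *= r // i
log(i)

tmp -= r % tmp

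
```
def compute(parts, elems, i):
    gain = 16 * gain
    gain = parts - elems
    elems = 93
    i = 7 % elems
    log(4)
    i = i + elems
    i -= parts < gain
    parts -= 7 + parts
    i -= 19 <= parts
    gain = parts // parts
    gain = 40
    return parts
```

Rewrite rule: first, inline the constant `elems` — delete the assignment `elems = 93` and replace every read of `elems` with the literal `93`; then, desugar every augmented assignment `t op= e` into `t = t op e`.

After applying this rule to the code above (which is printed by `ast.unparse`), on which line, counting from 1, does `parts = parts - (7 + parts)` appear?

8

Transformed code:
def compute(parts, elems, i):
    gain = 16 * gain
    gain = parts - 93
    i = 7 % 93
    log(4)
    i = i + 93
    i = i - (parts < gain)
    parts = parts - (7 + parts)
    i = i - (19 <= parts)
    gain = parts // parts
    gain = 40
    return parts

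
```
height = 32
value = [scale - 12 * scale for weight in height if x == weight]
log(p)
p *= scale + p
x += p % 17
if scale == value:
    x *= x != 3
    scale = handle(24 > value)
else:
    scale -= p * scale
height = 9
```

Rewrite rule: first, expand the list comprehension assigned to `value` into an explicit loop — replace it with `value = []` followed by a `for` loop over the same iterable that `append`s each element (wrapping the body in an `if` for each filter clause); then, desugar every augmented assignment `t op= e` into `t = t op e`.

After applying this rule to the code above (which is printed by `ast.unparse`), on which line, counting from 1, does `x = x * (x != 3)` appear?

10

Transformed code:
height = 32
value = []
for weight in height:
    if x == weight:
        value.append(scale - 12 * scale)
log(p)
p = p * (scale + p)
x = x + p % 17
if scale == value:
    x = x * (x != 3)
    scale = handle(24 > value)
else:
    scale = scale - p * scale
height = 9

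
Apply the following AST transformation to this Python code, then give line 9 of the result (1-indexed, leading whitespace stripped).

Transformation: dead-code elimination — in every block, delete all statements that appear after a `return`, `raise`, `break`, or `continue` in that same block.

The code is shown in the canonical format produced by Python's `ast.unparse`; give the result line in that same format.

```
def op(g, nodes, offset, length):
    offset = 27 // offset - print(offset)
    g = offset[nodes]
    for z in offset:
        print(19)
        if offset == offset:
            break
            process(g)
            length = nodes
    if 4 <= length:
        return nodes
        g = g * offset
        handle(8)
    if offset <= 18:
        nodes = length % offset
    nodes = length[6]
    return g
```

return nodes

Transformed code:
def op(g, nodes, offset, length):
    offset = 27 // offset - print(offset)
    g = offset[nodes]
    for z in offset:
        print(19)
        if offset == offset:
            break
    if 4 <= length:
        return nodes
    if offset <= 18:
        nodes = length % offset
    nodes = length[6]
    return g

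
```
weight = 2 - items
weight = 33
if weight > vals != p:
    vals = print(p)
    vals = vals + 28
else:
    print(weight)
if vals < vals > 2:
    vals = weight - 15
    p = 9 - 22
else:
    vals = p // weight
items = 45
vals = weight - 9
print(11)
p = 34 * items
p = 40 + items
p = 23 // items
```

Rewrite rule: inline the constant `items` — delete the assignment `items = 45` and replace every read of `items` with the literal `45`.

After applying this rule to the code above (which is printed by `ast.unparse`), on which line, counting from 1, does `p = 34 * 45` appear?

15

Transformed code:
weight = 2 - 45
weight = 33
if weight > vals != p:
    vals = print(p)
    vals = vals + 28
else:
    print(weight)
if vals < vals > 2:
    vals = weight - 15
    p = 9 - 22
else:
    vals = p // weight
vals = weight - 9
print(11)
p = 34 * 45
p = 40 + 45
p = 23 // 45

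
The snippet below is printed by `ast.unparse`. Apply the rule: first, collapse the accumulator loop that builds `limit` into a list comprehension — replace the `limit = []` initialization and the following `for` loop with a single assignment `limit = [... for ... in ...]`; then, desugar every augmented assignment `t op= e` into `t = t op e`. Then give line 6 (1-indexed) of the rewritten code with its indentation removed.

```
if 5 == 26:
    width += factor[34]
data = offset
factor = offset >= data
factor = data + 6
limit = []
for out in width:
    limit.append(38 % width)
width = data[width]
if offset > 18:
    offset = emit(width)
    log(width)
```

Transformed code:
if 5 == 26:
    width = width + factor[34]
data = offset
factor = offset >= data
factor = data + 6
limit = [38 % width for out in width]
width = data[width]
if offset > 18:
    offset = emit(width)
    log(width)

limit = [38 % width for out in width]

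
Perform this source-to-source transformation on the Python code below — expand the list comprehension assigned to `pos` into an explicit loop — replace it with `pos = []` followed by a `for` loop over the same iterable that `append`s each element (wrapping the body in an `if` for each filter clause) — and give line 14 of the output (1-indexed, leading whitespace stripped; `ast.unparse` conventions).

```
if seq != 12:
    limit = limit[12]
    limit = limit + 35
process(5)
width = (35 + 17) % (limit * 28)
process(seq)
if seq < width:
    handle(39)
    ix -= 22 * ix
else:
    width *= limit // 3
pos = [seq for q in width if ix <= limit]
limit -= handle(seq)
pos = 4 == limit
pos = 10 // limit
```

Transformed code:
if seq != 12:
    limit = limit[12]
    limit = limit + 35
process(5)
width = (35 + 17) % (limit * 28)
process(seq)
if seq < width:
    handle(39)
    ix -= 22 * ix
else:
    width *= limit // 3
pos = []
for q in width:
    if ix <= limit:
        pos.append(seq)
limit -= handle(seq)
pos = 4 == limit
pos = 10 // limit

if ix <= limit:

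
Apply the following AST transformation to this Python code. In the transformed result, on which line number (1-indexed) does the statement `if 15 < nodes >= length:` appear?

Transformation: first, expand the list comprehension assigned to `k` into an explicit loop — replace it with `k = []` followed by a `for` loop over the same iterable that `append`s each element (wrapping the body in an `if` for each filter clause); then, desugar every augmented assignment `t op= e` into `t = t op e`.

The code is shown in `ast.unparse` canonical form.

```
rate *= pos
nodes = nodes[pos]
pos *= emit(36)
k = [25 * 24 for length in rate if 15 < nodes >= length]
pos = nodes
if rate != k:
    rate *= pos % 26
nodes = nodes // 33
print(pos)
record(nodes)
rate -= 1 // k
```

6

Transformed code:
rate = rate * pos
nodes = nodes[pos]
pos = pos * emit(36)
k = []
for length in rate:
    if 15 < nodes >= length:
        k.append(25 * 24)
pos = nodes
if rate != k:
    rate = rate * (pos % 26)
nodes = nodes // 33
print(pos)
record(nodes)
rate = rate - 1 // k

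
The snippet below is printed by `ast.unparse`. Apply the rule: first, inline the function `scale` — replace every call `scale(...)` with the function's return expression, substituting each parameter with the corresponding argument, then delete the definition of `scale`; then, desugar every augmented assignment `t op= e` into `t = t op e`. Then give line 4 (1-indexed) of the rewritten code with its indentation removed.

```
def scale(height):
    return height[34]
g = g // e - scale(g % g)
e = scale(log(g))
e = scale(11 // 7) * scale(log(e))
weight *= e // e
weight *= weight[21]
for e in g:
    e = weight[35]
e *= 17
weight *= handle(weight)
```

weight = weight * (e // e)

Transformed code:
g = g // e - (g % g)[34]
e = log(g)[34]
e = (11 // 7)[34] * log(e)[34]
weight = weight * (e // e)
weight = weight * weight[21]
for e in g:
    e = weight[35]
e = e * 17
weight = weight * handle(weight)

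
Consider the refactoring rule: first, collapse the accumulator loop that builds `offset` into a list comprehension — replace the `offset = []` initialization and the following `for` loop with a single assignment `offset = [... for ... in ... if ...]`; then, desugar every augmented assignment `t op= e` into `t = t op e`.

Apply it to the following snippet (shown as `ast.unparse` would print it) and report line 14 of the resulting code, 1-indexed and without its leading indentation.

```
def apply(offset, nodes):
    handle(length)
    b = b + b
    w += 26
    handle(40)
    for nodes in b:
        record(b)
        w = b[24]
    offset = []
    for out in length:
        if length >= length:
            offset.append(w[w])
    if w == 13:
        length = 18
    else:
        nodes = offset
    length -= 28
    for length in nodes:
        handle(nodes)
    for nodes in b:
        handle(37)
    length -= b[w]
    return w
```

Transformed code:
def apply(offset, nodes):
    handle(length)
    b = b + b
    w = w + 26
    handle(40)
    for nodes in b:
        record(b)
        w = b[24]
    offset = [w[w] for out in length if length >= length]
    if w == 13:
        length = 18
    else:
        nodes = offset
    length = length - 28
    for length in nodes:
        handle(nodes)
    for nodes in b:
        handle(37)
    length = length - b[w]
    return w

length = length - 28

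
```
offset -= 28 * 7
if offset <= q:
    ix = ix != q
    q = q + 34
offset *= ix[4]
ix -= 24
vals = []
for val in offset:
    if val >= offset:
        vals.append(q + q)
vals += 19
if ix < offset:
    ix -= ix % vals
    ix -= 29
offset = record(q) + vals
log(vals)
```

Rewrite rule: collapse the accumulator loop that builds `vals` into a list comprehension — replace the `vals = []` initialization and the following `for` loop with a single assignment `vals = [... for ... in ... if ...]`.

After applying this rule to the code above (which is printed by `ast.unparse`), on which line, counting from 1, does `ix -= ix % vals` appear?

Transformed code:
offset -= 28 * 7
if offset <= q:
    ix = ix != q
    q = q + 34
offset *= ix[4]
ix -= 24
vals = [q + q for val in offset if val >= offset]
vals += 19
if ix < offset:
    ix -= ix % vals
    ix -= 29
offset = record(q) + vals
log(vals)

10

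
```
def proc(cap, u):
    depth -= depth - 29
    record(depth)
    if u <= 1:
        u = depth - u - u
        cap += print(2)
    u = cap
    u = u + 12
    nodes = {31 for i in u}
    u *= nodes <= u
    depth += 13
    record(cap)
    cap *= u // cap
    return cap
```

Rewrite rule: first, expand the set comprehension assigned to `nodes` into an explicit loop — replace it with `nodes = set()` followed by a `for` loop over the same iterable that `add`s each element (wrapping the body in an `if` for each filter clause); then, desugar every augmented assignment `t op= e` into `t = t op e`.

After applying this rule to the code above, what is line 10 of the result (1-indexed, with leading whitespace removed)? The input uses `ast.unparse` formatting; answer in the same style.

for i in u:

Transformed code:
def proc(cap, u):
    depth = depth - (depth - 29)
    record(depth)
    if u <= 1:
        u = depth - u - u
        cap = cap + print(2)
    u = cap
    u = u + 12
    nodes = set()
    for i in u:
        nodes.add(31)
    u = u * (nodes <= u)
    depth = depth + 13
    record(cap)
    cap = cap * (u // cap)
    return cap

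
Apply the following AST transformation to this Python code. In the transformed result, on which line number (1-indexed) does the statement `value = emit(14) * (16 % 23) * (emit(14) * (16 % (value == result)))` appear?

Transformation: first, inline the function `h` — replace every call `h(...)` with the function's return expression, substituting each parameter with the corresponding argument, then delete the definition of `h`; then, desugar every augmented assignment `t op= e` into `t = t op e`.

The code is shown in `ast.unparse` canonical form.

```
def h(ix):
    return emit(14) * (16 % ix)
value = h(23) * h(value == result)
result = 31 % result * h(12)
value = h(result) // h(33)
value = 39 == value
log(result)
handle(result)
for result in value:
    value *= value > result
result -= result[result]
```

1

Transformed code:
value = emit(14) * (16 % 23) * (emit(14) * (16 % (value == result)))
result = 31 % result * (emit(14) * (16 % 12))
value = emit(14) * (16 % result) // (emit(14) * (16 % 33))
value = 39 == value
log(result)
handle(result)
for result in value:
    value = value * (value > result)
result = result - result[result]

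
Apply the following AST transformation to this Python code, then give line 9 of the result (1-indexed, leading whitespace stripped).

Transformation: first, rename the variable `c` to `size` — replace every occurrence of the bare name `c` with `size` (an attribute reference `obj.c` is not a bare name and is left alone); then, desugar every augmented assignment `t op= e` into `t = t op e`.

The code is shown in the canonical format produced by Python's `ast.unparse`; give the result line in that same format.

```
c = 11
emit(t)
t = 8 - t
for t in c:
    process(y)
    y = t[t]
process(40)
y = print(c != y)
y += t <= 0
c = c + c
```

y = y + (t <= 0)

Transformed code:
size = 11
emit(t)
t = 8 - t
for t in size:
    process(y)
    y = t[t]
process(40)
y = print(size != y)
y = y + (t <= 0)
size = size + size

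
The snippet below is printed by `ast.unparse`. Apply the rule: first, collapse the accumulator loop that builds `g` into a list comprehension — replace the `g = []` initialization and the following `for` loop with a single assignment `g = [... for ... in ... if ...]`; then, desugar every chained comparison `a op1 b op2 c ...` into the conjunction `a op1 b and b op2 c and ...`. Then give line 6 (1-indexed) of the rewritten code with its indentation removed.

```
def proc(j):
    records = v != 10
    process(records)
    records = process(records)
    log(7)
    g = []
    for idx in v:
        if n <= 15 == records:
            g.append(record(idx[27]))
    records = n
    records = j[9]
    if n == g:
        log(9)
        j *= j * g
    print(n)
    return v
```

g = [record(idx[27]) for idx in v if n <= 15 and 15 == records]

Transformed code:
def proc(j):
    records = v != 10
    process(records)
    records = process(records)
    log(7)
    g = [record(idx[27]) for idx in v if n <= 15 and 15 == records]
    records = n
    records = j[9]
    if n == g:
        log(9)
        j *= j * g
    print(n)
    return v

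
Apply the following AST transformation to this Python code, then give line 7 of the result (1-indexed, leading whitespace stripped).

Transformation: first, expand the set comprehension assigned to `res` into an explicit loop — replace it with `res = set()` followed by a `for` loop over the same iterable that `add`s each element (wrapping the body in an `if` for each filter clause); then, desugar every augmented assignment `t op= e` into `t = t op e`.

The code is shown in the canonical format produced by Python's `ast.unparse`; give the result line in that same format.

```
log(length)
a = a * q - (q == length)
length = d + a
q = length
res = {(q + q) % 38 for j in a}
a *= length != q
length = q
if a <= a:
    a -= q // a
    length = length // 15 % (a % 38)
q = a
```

res.add((q + q) % 38)

Transformed code:
log(length)
a = a * q - (q == length)
length = d + a
q = length
res = set()
for j in a:
    res.add((q + q) % 38)
a = a * (length != q)
length = q
if a <= a:
    a = a - q // a
    length = length // 15 % (a % 38)
q = a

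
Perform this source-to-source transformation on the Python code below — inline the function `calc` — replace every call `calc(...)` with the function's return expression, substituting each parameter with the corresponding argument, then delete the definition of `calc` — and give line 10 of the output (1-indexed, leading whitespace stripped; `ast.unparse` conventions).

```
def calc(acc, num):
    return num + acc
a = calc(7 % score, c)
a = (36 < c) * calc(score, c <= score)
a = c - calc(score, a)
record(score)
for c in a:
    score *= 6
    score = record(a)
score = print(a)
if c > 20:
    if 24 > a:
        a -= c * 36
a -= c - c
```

if 24 > a:

Transformed code:
a = c + 7 % score
a = (36 < c) * ((c <= score) + score)
a = c - (a + score)
record(score)
for c in a:
    score *= 6
    score = record(a)
score = print(a)
if c > 20:
    if 24 > a:
        a -= c * 36
a -= c - c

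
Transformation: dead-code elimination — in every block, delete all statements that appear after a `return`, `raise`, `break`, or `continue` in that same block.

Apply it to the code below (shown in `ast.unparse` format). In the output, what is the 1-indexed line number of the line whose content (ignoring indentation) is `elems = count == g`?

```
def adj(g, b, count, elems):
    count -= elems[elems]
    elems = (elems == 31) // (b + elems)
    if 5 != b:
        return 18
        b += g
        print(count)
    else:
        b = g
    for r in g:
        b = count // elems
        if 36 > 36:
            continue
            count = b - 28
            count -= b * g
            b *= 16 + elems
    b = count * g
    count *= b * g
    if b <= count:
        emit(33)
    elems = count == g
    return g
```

Transformed code:
def adj(g, b, count, elems):
    count -= elems[elems]
    elems = (elems == 31) // (b + elems)
    if 5 != b:
        return 18
    else:
        b = g
    for r in g:
        b = count // elems
        if 36 > 36:
            continue
    b = count * g
    count *= b * g
    if b <= count:
        emit(33)
    elems = count == g
    return g

16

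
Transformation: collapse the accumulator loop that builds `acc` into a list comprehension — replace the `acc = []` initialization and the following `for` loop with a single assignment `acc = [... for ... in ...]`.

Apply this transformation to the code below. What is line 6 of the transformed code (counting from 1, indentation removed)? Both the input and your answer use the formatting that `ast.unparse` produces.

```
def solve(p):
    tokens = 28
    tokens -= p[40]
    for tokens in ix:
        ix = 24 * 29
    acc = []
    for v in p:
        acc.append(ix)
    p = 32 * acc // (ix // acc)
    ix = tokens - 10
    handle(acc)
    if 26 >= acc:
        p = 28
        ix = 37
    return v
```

acc = [ix for v in p]

Transformed code:
def solve(p):
    tokens = 28
    tokens -= p[40]
    for tokens in ix:
        ix = 24 * 29
    acc = [ix for v in p]
    p = 32 * acc // (ix // acc)
    ix = tokens - 10
    handle(acc)
    if 26 >= acc:
        p = 28
        ix = 37
    return v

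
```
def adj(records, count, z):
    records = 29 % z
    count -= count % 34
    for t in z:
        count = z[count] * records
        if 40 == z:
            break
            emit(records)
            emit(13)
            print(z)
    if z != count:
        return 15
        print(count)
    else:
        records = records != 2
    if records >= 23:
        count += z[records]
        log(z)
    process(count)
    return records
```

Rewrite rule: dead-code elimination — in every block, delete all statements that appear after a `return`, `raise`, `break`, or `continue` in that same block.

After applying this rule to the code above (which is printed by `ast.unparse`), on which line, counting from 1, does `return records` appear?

16

Transformed code:
def adj(records, count, z):
    records = 29 % z
    count -= count % 34
    for t in z:
        count = z[count] * records
        if 40 == z:
            break
    if z != count:
        return 15
    else:
        records = records != 2
    if records >= 23:
        count += z[records]
        log(z)
    process(count)
    return records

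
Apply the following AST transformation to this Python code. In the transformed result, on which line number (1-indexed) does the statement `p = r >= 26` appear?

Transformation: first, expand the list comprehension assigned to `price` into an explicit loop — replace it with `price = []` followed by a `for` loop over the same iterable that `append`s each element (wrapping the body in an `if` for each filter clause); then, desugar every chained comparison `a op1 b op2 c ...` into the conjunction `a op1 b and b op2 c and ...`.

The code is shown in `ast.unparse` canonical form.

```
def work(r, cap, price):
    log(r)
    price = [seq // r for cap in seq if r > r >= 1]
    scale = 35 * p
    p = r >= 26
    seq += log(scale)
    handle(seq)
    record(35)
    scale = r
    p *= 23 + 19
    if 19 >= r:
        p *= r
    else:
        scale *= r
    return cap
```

Transformed code:
def work(r, cap, price):
    log(r)
    price = []
    for cap in seq:
        if r > r and r >= 1:
            price.append(seq // r)
    scale = 35 * p
    p = r >= 26
    seq += log(scale)
    handle(seq)
    record(35)
    scale = r
    p *= 23 + 19
    if 19 >= r:
        p *= r
    else:
        scale *= r
    return cap

8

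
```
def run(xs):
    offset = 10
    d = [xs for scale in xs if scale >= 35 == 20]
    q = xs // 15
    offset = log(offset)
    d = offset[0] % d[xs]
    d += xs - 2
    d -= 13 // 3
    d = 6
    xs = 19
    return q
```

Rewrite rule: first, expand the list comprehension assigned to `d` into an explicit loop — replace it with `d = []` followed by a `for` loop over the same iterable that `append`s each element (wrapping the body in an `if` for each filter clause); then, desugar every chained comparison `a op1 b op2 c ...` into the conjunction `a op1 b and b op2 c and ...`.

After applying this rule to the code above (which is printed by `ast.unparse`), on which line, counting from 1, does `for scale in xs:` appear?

4

Transformed code:
def run(xs):
    offset = 10
    d = []
    for scale in xs:
        if scale >= 35 and 35 == 20:
            d.append(xs)
    q = xs // 15
    offset = log(offset)
    d = offset[0] % d[xs]
    d += xs - 2
    d -= 13 // 3
    d = 6
    xs = 19
    return q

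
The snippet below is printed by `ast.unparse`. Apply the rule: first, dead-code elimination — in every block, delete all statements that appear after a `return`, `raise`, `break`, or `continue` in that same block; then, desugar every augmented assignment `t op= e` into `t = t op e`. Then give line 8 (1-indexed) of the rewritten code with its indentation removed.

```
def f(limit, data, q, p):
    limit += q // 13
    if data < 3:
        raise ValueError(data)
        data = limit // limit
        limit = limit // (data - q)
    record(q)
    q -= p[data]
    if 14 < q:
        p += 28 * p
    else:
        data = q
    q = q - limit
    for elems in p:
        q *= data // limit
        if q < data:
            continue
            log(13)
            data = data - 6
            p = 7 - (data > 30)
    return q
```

p = p + 28 * p

Transformed code:
def f(limit, data, q, p):
    limit = limit + q // 13
    if data < 3:
        raise ValueError(data)
    record(q)
    q = q - p[data]
    if 14 < q:
        p = p + 28 * p
    else:
        data = q
    q = q - limit
    for elems in p:
        q = q * (data // limit)
        if q < data:
            continue
    return q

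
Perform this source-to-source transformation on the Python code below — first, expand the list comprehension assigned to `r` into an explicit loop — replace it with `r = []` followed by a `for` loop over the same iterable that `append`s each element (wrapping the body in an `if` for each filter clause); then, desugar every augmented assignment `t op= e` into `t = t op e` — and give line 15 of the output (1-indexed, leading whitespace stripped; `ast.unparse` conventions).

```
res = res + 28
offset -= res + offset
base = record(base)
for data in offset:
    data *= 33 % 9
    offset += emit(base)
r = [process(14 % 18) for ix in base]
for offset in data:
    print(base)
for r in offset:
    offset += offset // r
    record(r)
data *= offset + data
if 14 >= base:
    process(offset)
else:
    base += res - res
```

data = data * (offset + data)

Transformed code:
res = res + 28
offset = offset - (res + offset)
base = record(base)
for data in offset:
    data = data * (33 % 9)
    offset = offset + emit(base)
r = []
for ix in base:
    r.append(process(14 % 18))
for offset in data:
    print(base)
for r in offset:
    offset = offset + offset // r
    record(r)
data = data * (offset + data)
if 14 >= base:
    process(offset)
else:
    base = base + (res - res)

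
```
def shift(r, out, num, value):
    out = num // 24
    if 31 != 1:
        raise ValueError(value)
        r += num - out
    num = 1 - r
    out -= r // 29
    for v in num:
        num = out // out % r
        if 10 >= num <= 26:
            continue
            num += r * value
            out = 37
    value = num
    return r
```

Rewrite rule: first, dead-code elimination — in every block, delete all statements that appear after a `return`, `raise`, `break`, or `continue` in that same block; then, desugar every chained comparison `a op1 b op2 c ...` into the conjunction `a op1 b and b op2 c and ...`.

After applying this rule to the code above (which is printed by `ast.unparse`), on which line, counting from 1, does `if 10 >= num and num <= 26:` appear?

9

Transformed code:
def shift(r, out, num, value):
    out = num // 24
    if 31 != 1:
        raise ValueError(value)
    num = 1 - r
    out -= r // 29
    for v in num:
        num = out // out % r
        if 10 >= num and num <= 26:
            continue
    value = num
    return r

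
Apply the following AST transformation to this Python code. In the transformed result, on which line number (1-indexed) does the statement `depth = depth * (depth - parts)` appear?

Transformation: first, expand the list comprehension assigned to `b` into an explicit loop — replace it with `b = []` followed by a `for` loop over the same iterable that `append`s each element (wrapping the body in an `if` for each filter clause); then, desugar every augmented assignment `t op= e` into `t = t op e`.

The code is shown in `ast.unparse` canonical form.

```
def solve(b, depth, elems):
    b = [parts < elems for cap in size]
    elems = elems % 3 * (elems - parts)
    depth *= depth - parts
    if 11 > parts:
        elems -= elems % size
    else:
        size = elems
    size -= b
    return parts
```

Transformed code:
def solve(b, depth, elems):
    b = []
    for cap in size:
        b.append(parts < elems)
    elems = elems % 3 * (elems - parts)
    depth = depth * (depth - parts)
    if 11 > parts:
        elems = elems - elems % size
    else:
        size = elems
    size = size - b
    return parts

6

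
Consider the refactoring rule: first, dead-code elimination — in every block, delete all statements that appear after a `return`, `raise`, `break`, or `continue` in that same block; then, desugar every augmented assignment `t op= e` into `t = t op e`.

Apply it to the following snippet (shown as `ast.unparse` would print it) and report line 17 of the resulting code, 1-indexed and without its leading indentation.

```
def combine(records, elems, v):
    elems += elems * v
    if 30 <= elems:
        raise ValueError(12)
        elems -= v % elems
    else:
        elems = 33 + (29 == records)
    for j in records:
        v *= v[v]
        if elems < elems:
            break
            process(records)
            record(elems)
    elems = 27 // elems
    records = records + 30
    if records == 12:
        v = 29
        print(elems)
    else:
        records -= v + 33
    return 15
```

records = records - (v + 33)

Transformed code:
def combine(records, elems, v):
    elems = elems + elems * v
    if 30 <= elems:
        raise ValueError(12)
    else:
        elems = 33 + (29 == records)
    for j in records:
        v = v * v[v]
        if elems < elems:
            break
    elems = 27 // elems
    records = records + 30
    if records == 12:
        v = 29
        print(elems)
    else:
        records = records - (v + 33)
    return 15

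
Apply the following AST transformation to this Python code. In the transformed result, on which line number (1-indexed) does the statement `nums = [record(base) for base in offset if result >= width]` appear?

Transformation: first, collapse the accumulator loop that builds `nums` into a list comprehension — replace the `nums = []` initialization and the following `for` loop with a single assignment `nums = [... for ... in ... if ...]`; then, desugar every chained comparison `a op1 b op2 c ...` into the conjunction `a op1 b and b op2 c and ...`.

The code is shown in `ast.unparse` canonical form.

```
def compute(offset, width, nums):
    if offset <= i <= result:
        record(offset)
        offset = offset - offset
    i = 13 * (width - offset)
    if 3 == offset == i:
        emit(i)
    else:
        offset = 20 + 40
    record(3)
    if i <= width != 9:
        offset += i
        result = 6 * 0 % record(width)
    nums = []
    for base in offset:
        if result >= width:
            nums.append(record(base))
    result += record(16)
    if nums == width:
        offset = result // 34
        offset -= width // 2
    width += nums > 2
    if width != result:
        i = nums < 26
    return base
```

Transformed code:
def compute(offset, width, nums):
    if offset <= i and i <= result:
        record(offset)
        offset = offset - offset
    i = 13 * (width - offset)
    if 3 == offset and offset == i:
        emit(i)
    else:
        offset = 20 + 40
    record(3)
    if i <= width and width != 9:
        offset += i
        result = 6 * 0 % record(width)
    nums = [record(base) for base in offset if result >= width]
    result += record(16)
    if nums == width:
        offset = result // 34
        offset -= width // 2
    width += nums > 2
    if width != result:
        i = nums < 26
    return base

14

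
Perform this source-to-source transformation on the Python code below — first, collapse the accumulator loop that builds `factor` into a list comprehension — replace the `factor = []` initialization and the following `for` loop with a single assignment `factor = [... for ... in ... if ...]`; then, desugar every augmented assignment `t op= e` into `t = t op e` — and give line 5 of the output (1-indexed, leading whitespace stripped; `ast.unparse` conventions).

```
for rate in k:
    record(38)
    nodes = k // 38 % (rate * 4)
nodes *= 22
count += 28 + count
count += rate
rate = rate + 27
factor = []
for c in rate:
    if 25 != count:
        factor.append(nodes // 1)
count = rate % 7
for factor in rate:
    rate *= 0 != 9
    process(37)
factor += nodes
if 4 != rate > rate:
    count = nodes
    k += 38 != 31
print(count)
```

Transformed code:
for rate in k:
    record(38)
    nodes = k // 38 % (rate * 4)
nodes = nodes * 22
count = count + (28 + count)
count = count + rate
rate = rate + 27
factor = [nodes // 1 for c in rate if 25 != count]
count = rate % 7
for factor in rate:
    rate = rate * (0 != 9)
    process(37)
factor = factor + nodes
if 4 != rate > rate:
    count = nodes
    k = k + (38 != 31)
print(count)

count = count + (28 + count)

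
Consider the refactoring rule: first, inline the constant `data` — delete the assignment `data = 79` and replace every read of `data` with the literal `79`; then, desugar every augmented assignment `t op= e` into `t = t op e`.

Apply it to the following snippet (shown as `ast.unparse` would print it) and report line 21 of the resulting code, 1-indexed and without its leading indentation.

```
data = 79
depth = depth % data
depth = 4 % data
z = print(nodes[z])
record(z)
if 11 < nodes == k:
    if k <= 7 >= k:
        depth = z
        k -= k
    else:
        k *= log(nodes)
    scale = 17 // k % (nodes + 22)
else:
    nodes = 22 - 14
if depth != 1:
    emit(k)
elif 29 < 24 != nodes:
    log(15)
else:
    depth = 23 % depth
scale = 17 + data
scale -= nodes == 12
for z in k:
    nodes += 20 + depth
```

scale = scale - (nodes == 12)

Transformed code:
depth = depth % 79
depth = 4 % 79
z = print(nodes[z])
record(z)
if 11 < nodes == k:
    if k <= 7 >= k:
        depth = z
        k = k - k
    else:
        k = k * log(nodes)
    scale = 17 // k % (nodes + 22)
else:
    nodes = 22 - 14
if depth != 1:
    emit(k)
elif 29 < 24 != nodes:
    log(15)
else:
    depth = 23 % depth
scale = 17 + 79
scale = scale - (nodes == 12)
for z in k:
    nodes = nodes + (20 + depth)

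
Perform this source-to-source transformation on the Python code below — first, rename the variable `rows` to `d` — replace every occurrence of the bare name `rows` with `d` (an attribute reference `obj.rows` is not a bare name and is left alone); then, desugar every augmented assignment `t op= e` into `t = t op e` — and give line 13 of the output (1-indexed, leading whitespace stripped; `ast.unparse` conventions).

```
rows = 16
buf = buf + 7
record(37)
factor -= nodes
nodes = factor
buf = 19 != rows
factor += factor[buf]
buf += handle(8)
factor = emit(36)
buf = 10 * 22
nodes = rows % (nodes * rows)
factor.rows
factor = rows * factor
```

Transformed code:
d = 16
buf = buf + 7
record(37)
factor = factor - nodes
nodes = factor
buf = 19 != d
factor = factor + factor[buf]
buf = buf + handle(8)
factor = emit(36)
buf = 10 * 22
nodes = d % (nodes * d)
factor.rows
factor = d * factor

factor = d * factor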